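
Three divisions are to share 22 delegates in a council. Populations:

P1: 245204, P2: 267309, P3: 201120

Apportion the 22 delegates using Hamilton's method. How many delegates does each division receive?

Total 713633; standard divisor 713633/22 ≈ 32437.864.
Standard quotas: P1 7.5592, P2 8.2406, P3 6.2002.
Lower quotas: P1 7, P2 8, P3 6 (sum 21, leaving 1 seat).
Remainders in descending order: P1 0.5592, P2 0.2406, P3 0.2002.
Largest remainder: P1 receives the extra seat.

P1 8; P2 8; P3 6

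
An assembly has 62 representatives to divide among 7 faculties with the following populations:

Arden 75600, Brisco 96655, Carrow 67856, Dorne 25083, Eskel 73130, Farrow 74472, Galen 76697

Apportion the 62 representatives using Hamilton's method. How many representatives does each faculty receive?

Total 489493; standard divisor 489493/62 ≈ 7895.048.
Standard quotas: Arden 9.5756, Brisco 12.2425, Carrow 8.5948, Dorne 3.1771, Eskel 9.2628, Farrow 9.4327, Galen 9.7146.
Lower quotas: Arden 9, Brisco 12, Carrow 8, Dorne 3, Eskel 9, Farrow 9, Galen 9 (sum 59, leaving 3 seats).
Remainders in descending order: Galen 0.7146, Carrow 0.5948, Arden 0.5756, Farrow 0.4327, Eskel 0.2628, Brisco 0.2425, Dorne 0.1771.
The surplus seats go to Galen, Carrow, Arden.

Arden 10; Brisco 12; Carrow 9; Dorne 3; Eskel 9; Farrow 9; Galen 10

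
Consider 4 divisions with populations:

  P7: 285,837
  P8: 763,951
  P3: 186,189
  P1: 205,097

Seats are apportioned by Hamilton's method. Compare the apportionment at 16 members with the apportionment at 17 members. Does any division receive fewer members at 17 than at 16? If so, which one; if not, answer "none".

At 16 seats: P7 3, P8 9, P3 2, P1 2.
At 17 seats: P7 3, P8 9, P3 2, P1 3.
No division's allocation decreased.

none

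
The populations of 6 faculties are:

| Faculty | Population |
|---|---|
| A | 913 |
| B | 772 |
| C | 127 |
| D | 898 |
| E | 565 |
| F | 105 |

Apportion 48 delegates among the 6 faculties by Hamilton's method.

A: 13; B: 11; C: 2; D: 13; E: 8; F: 1

Total 3380; standard divisor 3380/48 ≈ 70.417.
Standard quotas: A 12.966, B 10.963, C 1.804, D 12.753, E 8.024, F 1.491.
Lower quotas: A 12, B 10, C 1, D 12, E 8, F 1 (sum 44, leaving 4 seats).
Remainders in descending order: A 0.966, B 0.963, C 0.804, D 0.753, F 0.491, E 0.024.
Largest remainders: A, B, C, D receive the extra seats.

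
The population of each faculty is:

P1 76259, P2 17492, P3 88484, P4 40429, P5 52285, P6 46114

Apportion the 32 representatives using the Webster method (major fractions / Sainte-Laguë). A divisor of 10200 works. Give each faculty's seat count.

P1 7, P2 2, P3 9, P4 4, P5 5, P6 5

With modified divisor 10200: modified quotas P1 7.476, P2 1.715, P3 8.675, P4 3.964, P5 5.126, P6 4.521.
Rounding to the nearest integer: P1 7, P2 2, P3 9, P4 4, P5 5, P6 5 (total 32).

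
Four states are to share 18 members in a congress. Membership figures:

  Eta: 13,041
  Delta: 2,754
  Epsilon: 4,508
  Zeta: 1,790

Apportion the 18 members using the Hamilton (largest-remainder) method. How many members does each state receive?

Total 22093; standard divisor 22093/18 ≈ 1227.389.
Standard quotas: Eta 10.6250, Delta 2.2438, Epsilon 3.6728, Zeta 1.4584.
Lower quotas: Eta 10, Delta 2, Epsilon 3, Zeta 1 (sum 16, leaving 2 seats).
Remainders in descending order: Epsilon 0.6728, Eta 0.6250, Zeta 0.4584, Delta 0.2438.
The surplus seats go to Epsilon, Eta.

Eta 11, Delta 2, Epsilon 4, Zeta 1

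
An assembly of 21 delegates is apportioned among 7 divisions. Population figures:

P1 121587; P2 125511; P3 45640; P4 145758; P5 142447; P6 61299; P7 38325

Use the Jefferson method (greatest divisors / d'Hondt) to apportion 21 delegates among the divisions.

P1 4, P2 4, P3 1, P4 5, P5 4, P6 2, P7 1

Standard divisor 680567/21 ≈ 32407.952; standard quotas: P1 3.752, P2 3.873, P3 1.408, P4 4.498, P5 4.395, P6 1.891, P7 1.183.
Rounding down gives 3, 3, 1, 4, 4, 1, 1 = 17 seats, so the divisor must be adjusted.
With modified divisor 28800: modified quotas P1 4.222, P2 4.358, P3 1.585, P4 5.061, P5 4.946, P6 2.128, P7 1.331.
Rounding down: P1 4, P2 4, P3 1, P4 5, P5 4, P6 2, P7 1 (total 21).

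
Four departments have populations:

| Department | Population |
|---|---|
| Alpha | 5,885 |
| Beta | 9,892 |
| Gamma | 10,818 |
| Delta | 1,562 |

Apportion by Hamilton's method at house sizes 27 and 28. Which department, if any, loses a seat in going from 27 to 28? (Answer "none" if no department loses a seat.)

At 27 seats: Alpha 6, Beta 9, Gamma 10, Delta 2.
At 28 seats: Alpha 6, Beta 10, Gamma 11, Delta 1.
Delta drops from 2 to 1.

Delta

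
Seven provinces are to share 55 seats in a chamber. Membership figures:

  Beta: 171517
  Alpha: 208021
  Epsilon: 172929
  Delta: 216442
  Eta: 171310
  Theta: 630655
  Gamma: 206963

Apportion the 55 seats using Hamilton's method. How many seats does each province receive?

Beta=5; Alpha=7; Epsilon=5; Delta=7; Eta=5; Theta=20; Gamma=6

Total 1777837; standard divisor 1777837/55 ≈ 32324.309.
Standard quotas: Beta 5.3061, Alpha 6.4354, Epsilon 5.3498, Delta 6.6960, Eta 5.2997, Theta 19.5102, Gamma 6.4027.
Lower quotas: Beta 5, Alpha 6, Epsilon 5, Delta 6, Eta 5, Theta 19, Gamma 6 (sum 52, leaving 3 seats).
Remainders in descending order: Delta 0.6960, Theta 0.5102, Alpha 0.4354, Gamma 0.4027, Epsilon 0.3498, Beta 0.3061, Eta 0.2997.
The surplus seats go to Delta, Theta, Alpha.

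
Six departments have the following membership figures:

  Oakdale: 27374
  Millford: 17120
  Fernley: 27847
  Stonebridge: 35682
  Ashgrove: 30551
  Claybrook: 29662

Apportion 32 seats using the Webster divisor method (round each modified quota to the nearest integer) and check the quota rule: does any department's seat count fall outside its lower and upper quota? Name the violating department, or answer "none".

Standard quotas: Oakdale 5.207, Millford 3.256, Fernley 5.297, Stonebridge 6.787, Ashgrove 5.811, Claybrook 5.642.
Webster allocation: Oakdale 5, Millford 3, Fernley 5, Stonebridge 7, Ashgrove 6, Claybrook 6.
Every allocation lies between the lower and upper quota.

none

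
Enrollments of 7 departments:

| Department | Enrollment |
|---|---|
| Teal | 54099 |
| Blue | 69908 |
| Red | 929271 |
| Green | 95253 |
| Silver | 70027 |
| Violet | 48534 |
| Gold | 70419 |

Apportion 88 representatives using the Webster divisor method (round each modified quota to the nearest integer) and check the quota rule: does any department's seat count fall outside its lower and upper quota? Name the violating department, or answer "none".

Standard quotas: Teal 3.559, Blue 4.600, Red 61.140, Green 6.267, Silver 4.607, Violet 3.193, Gold 4.633.
Webster allocation: Teal 4, Blue 5, Red 60, Green 6, Silver 5, Violet 3, Gold 5.
Red has quota 61.140 (lower 61, upper 62) but receives 60 — outside the quota interval.

Red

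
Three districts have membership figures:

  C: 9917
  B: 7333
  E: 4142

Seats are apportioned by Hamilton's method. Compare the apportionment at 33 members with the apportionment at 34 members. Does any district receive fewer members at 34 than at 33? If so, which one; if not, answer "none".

At 33 seats: C 15, B 11, E 7.
At 34 seats: C 16, B 12, E 6.
E drops from 7 to 6.

E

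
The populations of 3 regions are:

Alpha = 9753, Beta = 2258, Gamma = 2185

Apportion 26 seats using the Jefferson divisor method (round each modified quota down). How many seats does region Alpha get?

18

Standard divisor 14196/26 ≈ 546; standard quotas: Alpha 17.863, Beta 4.136, Gamma 4.002.
Rounding down gives 17, 4, 4 = 25 seats, so the divisor must be adjusted.
With modified divisor 530: modified quotas Alpha 18.402, Beta 4.260, Gamma 4.123.
Rounding down: Alpha 18, Beta 4, Gamma 4 (total 26).
Alpha receives 18.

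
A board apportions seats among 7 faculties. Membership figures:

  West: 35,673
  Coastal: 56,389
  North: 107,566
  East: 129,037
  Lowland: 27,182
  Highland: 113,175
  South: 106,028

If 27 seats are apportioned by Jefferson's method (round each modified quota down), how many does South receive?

Standard divisor 575050/27 ≈ 21298.148; standard quotas: West 1.675, Coastal 2.648, North 5.050, East 6.059, Lowland 1.276, Highland 5.314, South 4.978.
Rounding down gives 1, 2, 5, 6, 1, 5, 4 = 24 seats, so the divisor must be adjusted.
With modified divisor 18600: modified quotas West 1.918, Coastal 3.032, North 5.783, East 6.937, Lowland 1.461, Highland 6.085, South 5.700.
Rounding down: West 1, Coastal 3, North 5, East 6, Lowland 1, Highland 6, South 5 (total 27).
South receives 5.

5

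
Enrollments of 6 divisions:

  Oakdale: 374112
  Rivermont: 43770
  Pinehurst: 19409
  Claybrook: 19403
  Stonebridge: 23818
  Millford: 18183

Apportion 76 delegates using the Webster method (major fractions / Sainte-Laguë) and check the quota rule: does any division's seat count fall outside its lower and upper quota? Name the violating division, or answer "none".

Oakdale

Standard quotas: Oakdale 57.014, Rivermont 6.670, Pinehurst 2.958, Claybrook 2.957, Stonebridge 3.630, Millford 2.771.
Webster allocation: Oakdale 56, Rivermont 7, Pinehurst 3, Claybrook 3, Stonebridge 4, Millford 3.
Oakdale has quota 57.014 (lower 57, upper 58) but receives 56 — outside the quota interval.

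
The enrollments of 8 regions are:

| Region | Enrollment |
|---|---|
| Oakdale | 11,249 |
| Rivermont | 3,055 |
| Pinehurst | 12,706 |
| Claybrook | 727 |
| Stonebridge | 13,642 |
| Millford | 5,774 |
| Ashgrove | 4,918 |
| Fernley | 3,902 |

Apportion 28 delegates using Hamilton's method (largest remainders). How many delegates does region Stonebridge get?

Total 55973; standard divisor 55973/28 ≈ 1999.036.
Standard quotas: Oakdale 5.6272, Rivermont 1.5282, Pinehurst 6.3561, Claybrook 0.3637, Stonebridge 6.8243, Millford 2.8884, Ashgrove 2.4602, Fernley 1.9519.
Lower quotas: Oakdale 5, Rivermont 1, Pinehurst 6, Claybrook 0, Stonebridge 6, Millford 2, Ashgrove 2, Fernley 1 (sum 23, leaving 5 seats).
Remainders in descending order: Fernley 0.9519, Millford 0.8884, Stonebridge 0.8243, Oakdale 0.6272, Rivermont 0.5282, Ashgrove 0.4602, Claybrook 0.3637, Pinehurst 0.3561.
Largest remainders: Fernley, Millford, Stonebridge, Oakdale, Rivermont receive the extra seats.
Stonebridge receives 7.

7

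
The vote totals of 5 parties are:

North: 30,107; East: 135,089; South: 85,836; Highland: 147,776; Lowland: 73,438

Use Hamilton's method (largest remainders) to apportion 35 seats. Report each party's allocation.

North=2; East=10; South=6; Highland=11; Lowland=6

The standard divisor is 472246/35 ≈ 13492.743.
Standard quotas: North 2.2313, East 10.0120, South 6.3616, Highland 10.9523, Lowland 5.4428.
Lower quotas: North 2, East 10, South 6, Highland 10, Lowland 5 (sum 33, leaving 2 seats).
Remainders in descending order: Highland 0.9523, Lowland 0.4428, South 0.3616, North 0.2313, East 0.0120.
Largest remainders: Highland, Lowland receive the extra seats.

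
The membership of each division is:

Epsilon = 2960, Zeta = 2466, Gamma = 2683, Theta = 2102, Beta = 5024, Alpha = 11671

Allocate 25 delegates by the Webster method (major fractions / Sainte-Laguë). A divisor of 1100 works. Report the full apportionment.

With modified divisor 1100: modified quotas Epsilon 2.691, Zeta 2.242, Gamma 2.439, Theta 1.911, Beta 4.567, Alpha 10.610.
Rounding to the nearest integer: Epsilon 3, Zeta 2, Gamma 2, Theta 2, Beta 5, Alpha 11 (total 25).

Epsilon=3; Zeta=2; Gamma=2; Theta=2; Beta=5; Alpha=11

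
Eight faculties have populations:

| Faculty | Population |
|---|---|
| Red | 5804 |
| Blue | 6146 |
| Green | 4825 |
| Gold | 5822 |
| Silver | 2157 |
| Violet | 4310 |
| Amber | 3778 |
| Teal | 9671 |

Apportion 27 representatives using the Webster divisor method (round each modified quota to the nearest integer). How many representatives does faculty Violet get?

3

Standard divisor 42513/27 ≈ 1574.556; standard quotas: Red 3.686, Blue 3.903, Green 3.064, Gold 3.698, Silver 1.370, Violet 2.737, Amber 2.399, Teal 6.142.
Rounding to the nearest integer gives Red 4, Blue 4, Green 3, Gold 4, Silver 1, Violet 3, Amber 2, Teal 6 — total 27, matching the house size, so no adjustment is needed.
Violet receives 3.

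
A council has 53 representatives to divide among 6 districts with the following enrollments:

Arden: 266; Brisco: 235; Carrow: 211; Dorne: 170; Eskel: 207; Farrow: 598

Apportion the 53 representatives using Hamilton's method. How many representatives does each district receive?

Arden=8, Brisco=7, Carrow=7, Dorne=5, Eskel=7, Farrow=19

Total 1687; standard divisor 1687/53 ≈ 31.83.
Standard quotas: Arden 8.357, Brisco 7.383, Carrow 6.629, Dorne 5.341, Eskel 6.503, Farrow 18.787.
Lower quotas: Arden 8, Brisco 7, Carrow 6, Dorne 5, Eskel 6, Farrow 18 (sum 50, leaving 3 seats).
Remainders in descending order: Farrow 0.787, Carrow 0.629, Eskel 0.503, Brisco 0.383, Arden 0.357, Dorne 0.341.
Largest remainders: Farrow, Carrow, Eskel receive the extra seats.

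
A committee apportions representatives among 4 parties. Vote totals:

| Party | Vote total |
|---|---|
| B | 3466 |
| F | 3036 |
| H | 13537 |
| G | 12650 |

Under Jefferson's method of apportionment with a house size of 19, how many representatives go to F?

1

Standard divisor 32689/19 ≈ 1720.474; standard quotas: B 2.015, F 1.765, H 7.868, G 7.353.
Rounding down gives 2, 1, 7, 7 = 17 seats, so the divisor must be adjusted.
With modified divisor 1550: modified quotas B 2.236, F 1.959, H 8.734, G 8.161.
Rounding down: B 2, F 1, H 8, G 8 (total 19).
F receives 1.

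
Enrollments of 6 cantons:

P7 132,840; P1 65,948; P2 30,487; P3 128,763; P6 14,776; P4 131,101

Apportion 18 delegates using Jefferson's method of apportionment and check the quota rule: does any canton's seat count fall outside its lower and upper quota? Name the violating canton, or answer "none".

Standard quotas: P7 4.745, P1 2.356, P2 1.089, P3 4.599, P6 0.528, P4 4.683.
Jefferson allocation: P7 5, P1 2, P2 1, P3 5, P6 0, P4 5.
Every allocation lies between the lower and upper quota.

none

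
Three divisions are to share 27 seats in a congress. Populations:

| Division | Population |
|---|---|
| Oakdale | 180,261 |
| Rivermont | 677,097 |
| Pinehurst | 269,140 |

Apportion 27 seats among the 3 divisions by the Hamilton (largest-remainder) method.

Oakdale=4, Rivermont=16, Pinehurst=7

Standard divisor: 1126498 ÷ 27 ≈ 41722.148.
Standard quotas: Oakdale 4.3205, Rivermont 16.2287, Pinehurst 6.4508.
Lower quotas: Oakdale 4, Rivermont 16, Pinehurst 6 (sum 26, leaving 1 seat).
Remainders in descending order: Pinehurst 0.4508, Oakdale 0.3205, Rivermont 0.2287.
Largest remainder: Pinehurst receives the extra seat.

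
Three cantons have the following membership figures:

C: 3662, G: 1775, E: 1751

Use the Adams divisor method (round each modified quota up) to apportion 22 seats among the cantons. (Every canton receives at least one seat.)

C: 11; G: 6; E: 5

Standard divisor 7188/22 ≈ 326.727; standard quotas: C 11.208, G 5.433, E 5.359.
Rounding up gives 12, 6, 6 = 24 seats, so the divisor must be adjusted.
With modified divisor 353: modified quotas C 10.374, G 5.028, E 4.960.
Rounding up: C 11, G 6, E 5 (total 22).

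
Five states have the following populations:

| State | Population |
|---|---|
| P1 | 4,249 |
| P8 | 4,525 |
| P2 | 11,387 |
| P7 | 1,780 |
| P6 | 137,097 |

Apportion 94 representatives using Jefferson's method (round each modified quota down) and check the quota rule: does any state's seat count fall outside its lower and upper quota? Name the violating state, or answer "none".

Standard quotas: P1 2.511, P8 2.675, P2 6.730, P7 1.052, P6 81.032.
Jefferson allocation: P1 2, P8 2, P2 6, P7 1, P6 83.
P6 has quota 81.032 (lower 81, upper 82) but receives 83 — outside the quota interval.

P6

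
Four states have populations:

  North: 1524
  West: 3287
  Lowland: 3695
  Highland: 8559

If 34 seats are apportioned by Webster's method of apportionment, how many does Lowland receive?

7

Standard divisor 17065/34 ≈ 501.912; standard quotas: North 3.036, West 6.549, Lowland 7.362, Highland 17.053.
Rounding to the nearest integer gives North 3, West 7, Lowland 7, Highland 17 — total 34, matching the house size, so no adjustment is needed.
Lowland receives 7.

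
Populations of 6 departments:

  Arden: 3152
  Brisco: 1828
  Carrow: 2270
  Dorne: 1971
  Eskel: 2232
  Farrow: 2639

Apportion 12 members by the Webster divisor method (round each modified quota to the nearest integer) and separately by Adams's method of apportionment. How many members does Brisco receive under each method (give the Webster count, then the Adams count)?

Webster: Arden 3, Brisco 1, Carrow 2, Dorne 2, Eskel 2, Farrow 2.
Adams: Arden 2, Brisco 2, Carrow 2, Dorne 2, Eskel 2, Farrow 2.
Brisco gets 1 under Webster and 2 under Adams.

1 and 2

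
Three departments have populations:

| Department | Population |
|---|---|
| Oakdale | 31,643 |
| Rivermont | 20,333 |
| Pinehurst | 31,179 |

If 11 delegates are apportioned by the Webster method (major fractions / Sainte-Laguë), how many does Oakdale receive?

Standard divisor 83155/11 ≈ 7559.545; standard quotas: Oakdale 4.186, Rivermont 2.690, Pinehurst 4.124.
Rounding to the nearest integer gives Oakdale 4, Rivermont 3, Pinehurst 4 — total 11, matching the house size, so no adjustment is needed.
Oakdale receives 4.

4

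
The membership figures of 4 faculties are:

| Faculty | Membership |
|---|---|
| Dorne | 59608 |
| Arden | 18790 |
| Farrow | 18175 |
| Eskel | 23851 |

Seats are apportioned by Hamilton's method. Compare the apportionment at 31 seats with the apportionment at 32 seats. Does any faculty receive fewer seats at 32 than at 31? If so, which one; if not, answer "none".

none

At 31 seats: Dorne 15, Arden 5, Farrow 5, Eskel 6.
At 32 seats: Dorne 16, Arden 5, Farrow 5, Eskel 6.
No faculty's allocation decreased.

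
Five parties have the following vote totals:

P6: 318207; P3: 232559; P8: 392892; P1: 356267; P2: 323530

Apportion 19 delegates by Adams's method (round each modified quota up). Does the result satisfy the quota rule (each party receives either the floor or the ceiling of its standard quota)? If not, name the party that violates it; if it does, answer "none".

none

Standard quotas: P6 3.724, P3 2.722, P8 4.598, P1 4.170, P2 3.786.
Adams allocation: P6 4, P3 3, P8 4, P1 4, P2 4.
Every allocation lies between the lower and upper quota.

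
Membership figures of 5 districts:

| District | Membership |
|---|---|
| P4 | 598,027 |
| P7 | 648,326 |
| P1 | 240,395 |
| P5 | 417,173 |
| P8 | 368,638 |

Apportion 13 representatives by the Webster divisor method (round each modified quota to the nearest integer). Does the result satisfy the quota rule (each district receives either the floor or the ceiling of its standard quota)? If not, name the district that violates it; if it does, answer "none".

none

Standard quotas: P4 3.421, P7 3.709, P1 1.375, P5 2.386, P8 2.109.
Webster allocation: P4 4, P7 4, P1 1, P5 2, P8 2.
Every allocation lies between the lower and upper quota.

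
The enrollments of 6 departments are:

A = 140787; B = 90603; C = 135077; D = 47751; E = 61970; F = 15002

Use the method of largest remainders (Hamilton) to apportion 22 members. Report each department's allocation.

Standard divisor: 491190 ÷ 22 ≈ 22326.818.
Standard quotas: A 6.3057, B 4.0580, C 6.0500, D 2.1387, E 2.7756, F 0.6719.
Lower quotas: A 6, B 4, C 6, D 2, E 2, F 0 (sum 20, leaving 2 seats).
Remainders in descending order: E 0.7756, F 0.6719, A 0.3057, D 0.1387, B 0.0580, C 0.0500.
The surplus seats go to E, F.

A: 6; B: 4; C: 6; D: 2; E: 3; F: 1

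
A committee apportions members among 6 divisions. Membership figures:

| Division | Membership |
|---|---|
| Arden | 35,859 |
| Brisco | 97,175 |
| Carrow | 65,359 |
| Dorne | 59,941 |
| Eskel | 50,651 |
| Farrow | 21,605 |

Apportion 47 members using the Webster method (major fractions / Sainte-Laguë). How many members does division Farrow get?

3

Standard divisor 330590/47 ≈ 7033.83; standard quotas: Arden 5.098, Brisco 13.815, Carrow 9.292, Dorne 8.522, Eskel 7.201, Farrow 3.072.
Rounding to the nearest integer gives Arden 5, Brisco 14, Carrow 9, Dorne 9, Eskel 7, Farrow 3 — total 47, matching the house size, so no adjustment is needed.
Farrow receives 3.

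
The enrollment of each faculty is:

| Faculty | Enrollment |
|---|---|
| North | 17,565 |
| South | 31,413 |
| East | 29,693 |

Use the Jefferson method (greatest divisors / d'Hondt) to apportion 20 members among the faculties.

Standard divisor 78671/20 ≈ 3933.55; standard quotas: North 4.465, South 7.986, East 7.549.
Rounding down gives 4, 7, 7 = 18 seats, so the divisor must be adjusted.
With modified divisor 3600: modified quotas North 4.879, South 8.726, East 8.248.
Rounding down: North 4, South 8, East 8 (total 20).

North 4, South 8, East 8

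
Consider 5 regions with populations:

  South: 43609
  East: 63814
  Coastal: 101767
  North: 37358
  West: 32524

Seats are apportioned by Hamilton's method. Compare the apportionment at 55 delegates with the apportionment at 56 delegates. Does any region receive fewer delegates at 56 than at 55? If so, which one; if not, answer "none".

At 55 seats: South 9, East 13, Coastal 20, North 7, West 6.
At 56 seats: South 9, East 13, Coastal 20, North 7, West 7.
No region's allocation decreased.

none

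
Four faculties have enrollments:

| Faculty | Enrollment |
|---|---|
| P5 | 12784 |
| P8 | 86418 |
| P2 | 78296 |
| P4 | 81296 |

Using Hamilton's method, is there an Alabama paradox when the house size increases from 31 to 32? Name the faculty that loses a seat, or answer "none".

At 31 seats: P5 2, P8 10, P2 9, P4 10.
At 32 seats: P5 1, P8 11, P2 10, P4 10.
P5 drops from 2 to 1.

P5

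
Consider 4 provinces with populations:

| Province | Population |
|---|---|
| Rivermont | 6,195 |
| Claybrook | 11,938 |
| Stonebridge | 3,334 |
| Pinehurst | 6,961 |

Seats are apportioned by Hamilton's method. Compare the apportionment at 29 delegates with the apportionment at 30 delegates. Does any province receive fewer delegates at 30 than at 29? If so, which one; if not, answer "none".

Stonebridge

At 29 seats: Rivermont 6, Claybrook 12, Stonebridge 4, Pinehurst 7.
At 30 seats: Rivermont 7, Claybrook 13, Stonebridge 3, Pinehurst 7.
Stonebridge drops from 4 to 3.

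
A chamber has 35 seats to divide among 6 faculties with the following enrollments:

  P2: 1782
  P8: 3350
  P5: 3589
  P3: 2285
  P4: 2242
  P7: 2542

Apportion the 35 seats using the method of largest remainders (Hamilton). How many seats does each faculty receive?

The standard divisor is 15790/35 ≈ 451.143.
Standard quotas: P2 3.950, P8 7.426, P5 7.955, P3 5.065, P4 4.970, P7 5.635.
Lower quotas: P2 3, P8 7, P5 7, P3 5, P4 4, P7 5 (sum 31, leaving 4 seats).
Remainders in descending order: P4 0.970, P5 0.955, P2 0.950, P7 0.635, P8 0.426, P3 0.065.
Largest remainders: P4, P5, P2, P7 receive the extra seats.

P2 4, P8 7, P5 8, P3 5, P4 5, P7 6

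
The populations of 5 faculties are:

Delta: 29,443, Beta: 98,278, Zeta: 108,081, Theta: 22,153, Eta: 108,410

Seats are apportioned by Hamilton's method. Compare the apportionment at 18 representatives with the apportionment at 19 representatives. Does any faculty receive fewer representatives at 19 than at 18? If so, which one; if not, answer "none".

At 18 seats: Delta 2, Beta 5, Zeta 5, Theta 1, Eta 5.
At 19 seats: Delta 1, Beta 5, Zeta 6, Theta 1, Eta 6.
Delta drops from 2 to 1.

Delta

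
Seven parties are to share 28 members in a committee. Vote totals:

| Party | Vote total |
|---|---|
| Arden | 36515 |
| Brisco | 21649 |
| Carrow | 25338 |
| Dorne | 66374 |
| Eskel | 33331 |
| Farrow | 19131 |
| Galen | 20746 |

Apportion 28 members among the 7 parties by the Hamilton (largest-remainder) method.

Total 223084; standard divisor 223084/28 ≈ 7967.286.
Standard quotas: Arden 4.5831, Brisco 2.7172, Carrow 3.1803, Dorne 8.3308, Eskel 4.1835, Farrow 2.4012, Galen 2.6039.
Lower quotas: Arden 4, Brisco 2, Carrow 3, Dorne 8, Eskel 4, Farrow 2, Galen 2 (sum 25, leaving 3 seats).
Remainders in descending order: Brisco 0.7172, Galen 0.6039, Arden 0.5831, Farrow 0.4012, Dorne 0.3308, Eskel 0.1835, Carrow 0.1803.
The surplus seats go to Brisco, Galen, Arden.

Arden: 5; Brisco: 3; Carrow: 3; Dorne: 8; Eskel: 4; Farrow: 2; Galen: 3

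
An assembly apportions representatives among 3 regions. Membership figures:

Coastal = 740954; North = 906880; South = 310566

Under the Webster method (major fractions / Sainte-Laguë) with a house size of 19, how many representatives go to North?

9

Standard divisor 1958400/19 ≈ 103073.684; standard quotas: Coastal 7.189, North 8.798, South 3.013.
Rounding to the nearest integer gives Coastal 7, North 9, South 3 — total 19, matching the house size, so no adjustment is needed.
North receives 9.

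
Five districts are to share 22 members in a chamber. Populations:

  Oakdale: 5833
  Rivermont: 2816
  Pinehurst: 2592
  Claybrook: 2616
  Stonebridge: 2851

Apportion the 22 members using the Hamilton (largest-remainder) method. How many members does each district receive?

Total 16708; standard divisor 16708/22 ≈ 759.455.
Standard quotas: Oakdale 7.6805, Rivermont 3.7079, Pinehurst 3.4130, Claybrook 3.4446, Stonebridge 3.7540.
Lower quotas: Oakdale 7, Rivermont 3, Pinehurst 3, Claybrook 3, Stonebridge 3 (sum 19, leaving 3 seats).
Remainders in descending order: Stonebridge 0.7540, Rivermont 0.7079, Oakdale 0.6805, Claybrook 0.4446, Pinehurst 0.4130.
The surplus seats go to Stonebridge, Rivermont, Oakdale.

Oakdale=8, Rivermont=4, Pinehurst=3, Claybrook=3, Stonebridge=4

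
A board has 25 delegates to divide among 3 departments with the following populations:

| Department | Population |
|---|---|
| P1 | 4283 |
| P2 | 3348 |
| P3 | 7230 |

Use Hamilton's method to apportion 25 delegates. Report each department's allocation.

The standard divisor is 14861/25 ≈ 594.44.
Standard quotas: P1 7.2051, P2 5.6322, P3 12.1627.
Lower quotas: P1 7, P2 5, P3 12 (sum 24, leaving 1 seat).
Remainders in descending order: P2 0.6322, P1 0.2051, P3 0.1627.
The surplus seat goes to P2.

P1 7, P2 6, P3 12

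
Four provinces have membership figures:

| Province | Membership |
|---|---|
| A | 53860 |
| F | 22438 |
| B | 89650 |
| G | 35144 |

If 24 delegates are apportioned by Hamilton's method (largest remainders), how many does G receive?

Standard divisor: 201092 ÷ 24 ≈ 8378.833.
Standard quotas: A 6.4281, F 2.6779, B 10.6996, G 4.1944.
Lower quotas: A 6, F 2, B 10, G 4 (sum 22, leaving 2 seats).
Remainders in descending order: B 0.6996, F 0.6779, A 0.4281, G 0.1944.
The surplus seats go to B, F.
G receives 4.

4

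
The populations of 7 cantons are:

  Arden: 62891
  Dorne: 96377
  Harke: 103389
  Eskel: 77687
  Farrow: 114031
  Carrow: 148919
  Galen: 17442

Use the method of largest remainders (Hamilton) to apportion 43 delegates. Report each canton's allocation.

The standard divisor is 620736/43 ≈ 14435.721.
Standard quotas: Arden 4.3566, Dorne 6.6763, Harke 7.1620, Eskel 5.3816, Farrow 7.8992, Carrow 10.3160, Galen 1.2083.
Lower quotas: Arden 4, Dorne 6, Harke 7, Eskel 5, Farrow 7, Carrow 10, Galen 1 (sum 40, leaving 3 seats).
Remainders in descending order: Farrow 0.8992, Dorne 0.6763, Eskel 0.3816, Arden 0.3566, Carrow 0.3160, Galen 0.2083, Harke 0.1620.
Largest remainders: Farrow, Dorne, Eskel receive the extra seats.

Arden 4; Dorne 7; Harke 7; Eskel 6; Farrow 8; Carrow 10; Galen 1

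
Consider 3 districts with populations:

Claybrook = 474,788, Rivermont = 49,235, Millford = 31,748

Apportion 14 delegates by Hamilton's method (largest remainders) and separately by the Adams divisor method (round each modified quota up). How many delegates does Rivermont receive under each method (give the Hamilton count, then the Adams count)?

1 and 2

Hamilton: Claybrook 12, Rivermont 1, Millford 1.
Adams: Claybrook 11, Rivermont 2, Millford 1.
Rivermont gets 1 under Hamilton and 2 under Adams.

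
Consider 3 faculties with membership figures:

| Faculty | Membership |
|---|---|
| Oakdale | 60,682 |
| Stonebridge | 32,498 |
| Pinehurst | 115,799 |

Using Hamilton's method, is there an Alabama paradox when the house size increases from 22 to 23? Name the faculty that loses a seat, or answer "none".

Stonebridge

At 22 seats: Oakdale 6, Stonebridge 4, Pinehurst 12.
At 23 seats: Oakdale 7, Stonebridge 3, Pinehurst 13.
Stonebridge drops from 4 to 3.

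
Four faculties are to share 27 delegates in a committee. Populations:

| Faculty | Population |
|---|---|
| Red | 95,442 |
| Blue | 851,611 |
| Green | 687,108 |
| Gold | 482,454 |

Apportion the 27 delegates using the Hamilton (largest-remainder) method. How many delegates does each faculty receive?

Red=1; Blue=11; Green=9; Gold=6

Total 2116615; standard divisor 2116615/27 ≈ 78393.148.
Standard quotas: Red 1.2175, Blue 10.8633, Green 8.7649, Gold 6.1543.
Lower quotas: Red 1, Blue 10, Green 8, Gold 6 (sum 25, leaving 2 seats).
Remainders in descending order: Blue 0.8633, Green 0.7649, Red 0.2175, Gold 0.1543.
The surplus seats go to Blue, Green.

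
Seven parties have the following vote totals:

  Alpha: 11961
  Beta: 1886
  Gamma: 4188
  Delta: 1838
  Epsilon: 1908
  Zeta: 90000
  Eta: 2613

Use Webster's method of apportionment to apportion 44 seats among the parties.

Alpha: 4, Beta: 1, Gamma: 2, Delta: 1, Epsilon: 1, Zeta: 34, Eta: 1

Standard divisor 114394/44 ≈ 2599.864; standard quotas: Alpha 4.601, Beta 0.725, Gamma 1.611, Delta 0.707, Epsilon 0.734, Zeta 34.617, Eta 1.005.
Rounding to the nearest integer gives 5, 1, 2, 1, 1, 35, 1 = 46 seats, so the divisor must be adjusted.
With modified divisor 2670: modified quotas Alpha 4.480, Beta 0.706, Gamma 1.569, Delta 0.688, Epsilon 0.715, Zeta 33.708, Eta 0.979.
Rounding to the nearest integer: Alpha 4, Beta 1, Gamma 2, Delta 1, Epsilon 1, Zeta 34, Eta 1 (total 44).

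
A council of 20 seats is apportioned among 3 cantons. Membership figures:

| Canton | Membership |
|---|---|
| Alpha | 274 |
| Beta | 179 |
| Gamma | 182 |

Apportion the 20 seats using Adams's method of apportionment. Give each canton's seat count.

Alpha=8, Beta=6, Gamma=6

Standard divisor 635/20 ≈ 31.75; standard quotas: Alpha 8.630, Beta 5.638, Gamma 5.732.
Rounding up gives 9, 6, 6 = 21 seats, so the divisor must be adjusted.
With modified divisor 35: modified quotas Alpha 7.829, Beta 5.114, Gamma 5.200.
Rounding up: Alpha 8, Beta 6, Gamma 6 (total 20).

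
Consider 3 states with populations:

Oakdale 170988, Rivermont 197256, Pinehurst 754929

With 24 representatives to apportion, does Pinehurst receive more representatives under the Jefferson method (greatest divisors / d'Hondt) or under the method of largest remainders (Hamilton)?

Jefferson

Jefferson: Oakdale 3, Rivermont 4, Pinehurst 17.
Hamilton: Oakdale 4, Rivermont 4, Pinehurst 16.
Pinehurst gets 17 under Jefferson and 16 under Hamilton.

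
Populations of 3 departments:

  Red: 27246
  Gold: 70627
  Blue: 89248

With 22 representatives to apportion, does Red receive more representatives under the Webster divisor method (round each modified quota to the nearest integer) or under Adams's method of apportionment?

Adams

Webster: Red 3, Gold 8, Blue 11.
Adams: Red 4, Gold 8, Blue 10.
Red gets 3 under Webster and 4 under Adams.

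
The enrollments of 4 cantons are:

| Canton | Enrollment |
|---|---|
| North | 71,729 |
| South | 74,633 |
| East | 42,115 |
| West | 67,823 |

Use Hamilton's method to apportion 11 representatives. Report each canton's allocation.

Total 256300; standard divisor 256300/11 = 23300.
Standard quotas: North 3.0785, South 3.2031, East 1.8075, West 2.9109.
Lower quotas: North 3, South 3, East 1, West 2 (sum 9, leaving 2 seats).
Remainders in descending order: West 0.9109, East 0.8075, South 0.2031, North 0.0785.
Largest remainders: West, East receive the extra seats.

North 3, South 3, East 2, West 3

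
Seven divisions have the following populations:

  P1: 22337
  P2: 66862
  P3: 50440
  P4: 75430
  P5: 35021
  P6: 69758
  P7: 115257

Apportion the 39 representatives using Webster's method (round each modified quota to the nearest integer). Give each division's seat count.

P1=2, P2=6, P3=5, P4=7, P5=3, P6=6, P7=10

Standard divisor 435105/39 ≈ 11156.538; standard quotas: P1 2.002, P2 5.993, P3 4.521, P4 6.761, P5 3.139, P6 6.253, P7 10.331.
Rounding to the nearest integer gives P1 2, P2 6, P3 5, P4 7, P5 3, P6 6, P7 10 — total 39, matching the house size, so no adjustment is needed.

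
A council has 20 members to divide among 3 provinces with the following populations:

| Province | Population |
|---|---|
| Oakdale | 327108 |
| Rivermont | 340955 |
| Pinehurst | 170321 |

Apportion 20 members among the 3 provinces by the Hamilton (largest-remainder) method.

Oakdale=8; Rivermont=8; Pinehurst=4

The standard divisor is 838384/20 ≈ 41919.2.
Standard quotas: Oakdale 7.8033, Rivermont 8.1336, Pinehurst 4.0631.
Lower quotas: Oakdale 7, Rivermont 8, Pinehurst 4 (sum 19, leaving 1 seat).
Remainders in descending order: Oakdale 0.8033, Rivermont 0.1336, Pinehurst 0.0631.
The surplus seat goes to Oakdale.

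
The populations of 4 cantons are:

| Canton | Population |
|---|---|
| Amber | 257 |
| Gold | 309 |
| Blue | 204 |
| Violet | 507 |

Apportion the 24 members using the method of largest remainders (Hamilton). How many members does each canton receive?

The standard divisor is 1277/24 ≈ 53.208.
Standard quotas: Amber 4.830, Gold 5.807, Blue 3.834, Violet 9.529.
Lower quotas: Amber 4, Gold 5, Blue 3, Violet 9 (sum 21, leaving 3 seats).
Remainders in descending order: Blue 0.834, Amber 0.830, Gold 0.807, Violet 0.529.
The surplus seats go to Blue, Amber, Gold.

Amber: 5, Gold: 6, Blue: 4, Violet: 9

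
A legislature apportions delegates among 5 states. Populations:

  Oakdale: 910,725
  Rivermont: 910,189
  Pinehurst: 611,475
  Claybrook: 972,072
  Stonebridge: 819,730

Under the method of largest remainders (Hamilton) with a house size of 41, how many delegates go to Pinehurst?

Total 4224191; standard divisor 4224191/41 ≈ 103029.049.
Standard quotas: Oakdale 8.8395, Rivermont 8.8343, Pinehurst 5.9350, Claybrook 9.4349, Stonebridge 7.9563.
Lower quotas: Oakdale 8, Rivermont 8, Pinehurst 5, Claybrook 9, Stonebridge 7 (sum 37, leaving 4 seats).
Remainders in descending order: Stonebridge 0.9563, Pinehurst 0.9350, Oakdale 0.8395, Rivermont 0.8343, Claybrook 0.4349.
Largest remainders: Stonebridge, Pinehurst, Oakdale, Rivermont receive the extra seats.
Pinehurst receives 6.

6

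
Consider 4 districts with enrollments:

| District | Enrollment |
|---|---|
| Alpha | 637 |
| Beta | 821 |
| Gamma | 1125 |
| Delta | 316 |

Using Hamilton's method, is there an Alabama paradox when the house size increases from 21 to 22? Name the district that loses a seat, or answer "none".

At 21 seats: Alpha 5, Beta 6, Gamma 8, Delta 2.
At 22 seats: Alpha 5, Beta 6, Gamma 9, Delta 2.
No district's allocation decreased.

none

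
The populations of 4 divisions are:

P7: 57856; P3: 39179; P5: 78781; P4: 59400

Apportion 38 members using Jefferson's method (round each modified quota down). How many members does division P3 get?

Standard divisor 235216/38 ≈ 6189.895; standard quotas: P7 9.347, P3 6.330, P5 12.727, P4 9.596.
Rounding down gives 9, 6, 12, 9 = 36 seats, so the divisor must be adjusted.
With modified divisor 5900: modified quotas P7 9.806, P3 6.641, P5 13.353, P4 10.068.
Rounding down: P7 9, P3 6, P5 13, P4 10 (total 38).
P3 receives 6.

6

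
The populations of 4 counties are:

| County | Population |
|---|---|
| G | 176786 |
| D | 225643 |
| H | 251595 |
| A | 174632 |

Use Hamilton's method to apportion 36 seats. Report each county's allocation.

G 8, D 10, H 11, A 7

Standard divisor: 828656 ÷ 36 ≈ 23018.222.
Standard quotas: G 7.6803, D 9.8028, H 10.9303, A 7.5867.
Lower quotas: G 7, D 9, H 10, A 7 (sum 33, leaving 3 seats).
Remainders in descending order: H 0.9303, D 0.8028, G 0.6803, A 0.5867.
Largest remainders: H, D, G receive the extra seats.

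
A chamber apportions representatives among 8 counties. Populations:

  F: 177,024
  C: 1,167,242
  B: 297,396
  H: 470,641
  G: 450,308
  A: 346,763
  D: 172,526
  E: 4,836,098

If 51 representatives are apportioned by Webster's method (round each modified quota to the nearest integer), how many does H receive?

Standard divisor 7917998/51 ≈ 155254.863; standard quotas: F 1.140, C 7.518, B 1.916, H 3.031, G 2.900, A 2.234, D 1.111, E 31.149.
Rounding to the nearest integer gives F 1, C 8, B 2, H 3, G 3, A 2, D 1, E 31 — total 51, matching the house size, so no adjustment is needed.
H receives 3.

3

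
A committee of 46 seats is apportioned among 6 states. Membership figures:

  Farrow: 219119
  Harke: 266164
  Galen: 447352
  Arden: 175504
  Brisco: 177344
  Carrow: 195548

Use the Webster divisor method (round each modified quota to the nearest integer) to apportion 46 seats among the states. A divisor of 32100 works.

With modified divisor 32100: modified quotas Farrow 6.826, Harke 8.292, Galen 13.936, Arden 5.467, Brisco 5.525, Carrow 6.092.
Rounding to the nearest integer: Farrow 7, Harke 8, Galen 14, Arden 5, Brisco 6, Carrow 6 (total 46).

Farrow: 7; Harke: 8; Galen: 14; Arden: 5; Brisco: 6; Carrow: 6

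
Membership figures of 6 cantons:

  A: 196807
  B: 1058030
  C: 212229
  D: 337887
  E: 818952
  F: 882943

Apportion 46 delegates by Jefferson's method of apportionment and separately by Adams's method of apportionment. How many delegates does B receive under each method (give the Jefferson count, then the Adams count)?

Jefferson: A 2, B 14, C 3, D 4, E 11, F 12.
Adams: A 3, B 13, C 3, D 5, E 11, F 11.
B gets 14 under Jefferson and 13 under Adams.

14 and 13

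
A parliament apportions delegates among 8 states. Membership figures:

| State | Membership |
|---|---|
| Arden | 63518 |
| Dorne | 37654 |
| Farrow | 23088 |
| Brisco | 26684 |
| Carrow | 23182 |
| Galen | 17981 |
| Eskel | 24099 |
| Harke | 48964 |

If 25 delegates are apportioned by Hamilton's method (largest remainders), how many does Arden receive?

6

The standard divisor is 265170/25 ≈ 10606.8.
Standard quotas: Arden 5.9884, Dorne 3.5500, Farrow 2.1767, Brisco 2.5157, Carrow 2.1856, Galen 1.6952, Eskel 2.2720, Harke 4.6163.
Lower quotas: Arden 5, Dorne 3, Farrow 2, Brisco 2, Carrow 2, Galen 1, Eskel 2, Harke 4 (sum 21, leaving 4 seats).
Remainders in descending order: Arden 0.9884, Galen 0.6952, Harke 0.6163, Dorne 0.5500, Brisco 0.5157, Eskel 0.2720, Carrow 0.1856, Farrow 0.1767.
Largest remainders: Arden, Galen, Harke, Dorne receive the extra seats.
Arden receives 6.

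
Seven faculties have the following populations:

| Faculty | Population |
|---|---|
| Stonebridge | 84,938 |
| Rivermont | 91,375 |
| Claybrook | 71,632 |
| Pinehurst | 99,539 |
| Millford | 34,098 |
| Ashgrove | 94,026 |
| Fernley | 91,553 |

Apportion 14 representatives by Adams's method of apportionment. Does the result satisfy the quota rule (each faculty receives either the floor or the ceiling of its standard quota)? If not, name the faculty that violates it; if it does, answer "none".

Standard quotas: Stonebridge 2.097, Rivermont 2.256, Claybrook 1.768, Pinehurst 2.457, Millford 0.842, Ashgrove 2.321, Fernley 2.260.
Adams allocation: Stonebridge 2, Rivermont 2, Claybrook 2, Pinehurst 3, Millford 1, Ashgrove 2, Fernley 2.
Every allocation lies between the lower and upper quota.

none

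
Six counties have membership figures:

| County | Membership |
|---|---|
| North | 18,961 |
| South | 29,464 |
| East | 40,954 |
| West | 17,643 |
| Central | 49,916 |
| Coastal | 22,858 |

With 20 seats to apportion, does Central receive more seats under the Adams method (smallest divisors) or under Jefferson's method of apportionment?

Adams: North 2, South 3, East 5, West 2, Central 5, Coastal 3.
Jefferson: North 2, South 3, East 5, West 2, Central 6, Coastal 2.
Central gets 5 under Adams and 6 under Jefferson.

Jefferson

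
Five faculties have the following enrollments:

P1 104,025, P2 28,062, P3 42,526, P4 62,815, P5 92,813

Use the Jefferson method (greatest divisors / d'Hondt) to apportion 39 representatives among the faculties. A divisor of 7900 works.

With modified divisor 7900: modified quotas P1 13.168, P2 3.552, P3 5.383, P4 7.951, P5 11.748.
Rounding down: P1 13, P2 3, P3 5, P4 7, P5 11 (total 39).

P1=13, P2=3, P3=5, P4=7, P5=11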